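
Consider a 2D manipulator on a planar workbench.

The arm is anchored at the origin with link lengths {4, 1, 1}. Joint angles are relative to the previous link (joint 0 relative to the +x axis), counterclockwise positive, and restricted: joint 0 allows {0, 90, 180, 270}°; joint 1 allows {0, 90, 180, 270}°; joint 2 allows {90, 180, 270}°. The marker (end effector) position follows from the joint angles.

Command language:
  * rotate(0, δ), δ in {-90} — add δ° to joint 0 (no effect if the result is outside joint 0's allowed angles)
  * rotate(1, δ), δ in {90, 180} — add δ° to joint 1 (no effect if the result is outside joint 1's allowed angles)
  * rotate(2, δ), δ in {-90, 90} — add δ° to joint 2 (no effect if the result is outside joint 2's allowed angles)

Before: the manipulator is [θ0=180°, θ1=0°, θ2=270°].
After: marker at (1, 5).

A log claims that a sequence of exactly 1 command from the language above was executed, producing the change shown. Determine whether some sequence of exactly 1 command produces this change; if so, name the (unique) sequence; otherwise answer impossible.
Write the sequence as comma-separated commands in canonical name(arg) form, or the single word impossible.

rotate(0, -90)

initial: [θ0=180°, θ1=0°, θ2=270°]
1. rotate(0, -90) → [θ0=90°, θ1=0°, θ2=270°]
no other 1-command option fits: unique.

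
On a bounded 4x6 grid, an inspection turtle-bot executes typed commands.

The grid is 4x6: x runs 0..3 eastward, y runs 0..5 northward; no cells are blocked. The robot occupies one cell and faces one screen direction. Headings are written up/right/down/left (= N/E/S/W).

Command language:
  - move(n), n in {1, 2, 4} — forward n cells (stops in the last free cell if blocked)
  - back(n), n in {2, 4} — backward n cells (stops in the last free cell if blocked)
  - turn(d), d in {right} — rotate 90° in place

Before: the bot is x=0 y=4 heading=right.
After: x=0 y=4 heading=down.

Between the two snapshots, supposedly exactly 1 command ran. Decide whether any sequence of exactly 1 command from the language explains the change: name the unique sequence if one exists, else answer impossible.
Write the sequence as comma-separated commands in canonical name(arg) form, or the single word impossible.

turn(right)

key: (0,4) unchanged — the single command moves nothing
initial: x=0 y=4 heading=right
step 1 (turn(right)): x=0 y=4 heading=down
no rival 1-sequence matches.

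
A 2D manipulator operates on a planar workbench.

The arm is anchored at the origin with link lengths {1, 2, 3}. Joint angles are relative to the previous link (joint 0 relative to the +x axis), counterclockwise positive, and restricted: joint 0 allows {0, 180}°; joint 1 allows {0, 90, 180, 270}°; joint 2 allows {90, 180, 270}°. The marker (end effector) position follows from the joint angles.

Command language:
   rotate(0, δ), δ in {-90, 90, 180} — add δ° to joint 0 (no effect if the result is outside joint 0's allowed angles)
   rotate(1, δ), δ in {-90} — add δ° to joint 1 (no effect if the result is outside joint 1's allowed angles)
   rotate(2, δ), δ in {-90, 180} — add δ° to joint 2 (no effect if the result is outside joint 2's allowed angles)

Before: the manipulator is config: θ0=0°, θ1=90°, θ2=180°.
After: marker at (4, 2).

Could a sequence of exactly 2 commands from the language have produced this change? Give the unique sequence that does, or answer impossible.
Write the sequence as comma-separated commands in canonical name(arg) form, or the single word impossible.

key: running rotate(2, 180) before rotate(2, -90) would end elsewhere — order is forced
start: config: θ0=0°, θ1=90°, θ2=180°
[1] after rotate(2, -90): config: θ0=0°, θ1=90°, θ2=90°
[2] after rotate(2, 180): config: θ0=0°, θ1=90°, θ2=270°
all 36 alternatives checked — unique.

rotate(2, -90), rotate(2, 180)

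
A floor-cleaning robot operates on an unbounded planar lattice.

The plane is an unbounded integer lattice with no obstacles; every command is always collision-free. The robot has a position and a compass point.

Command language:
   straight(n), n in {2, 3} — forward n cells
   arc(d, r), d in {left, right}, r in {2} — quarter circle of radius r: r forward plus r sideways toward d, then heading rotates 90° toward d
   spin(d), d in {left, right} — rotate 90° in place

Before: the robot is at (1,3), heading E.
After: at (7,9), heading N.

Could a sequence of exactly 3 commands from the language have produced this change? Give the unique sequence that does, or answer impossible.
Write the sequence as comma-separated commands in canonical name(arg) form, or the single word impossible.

arc(left, 2), arc(right, 2), arc(left, 2)

key: position moved to (7,9) AND the heading swung to N — translation plus rotation needed
initial: at (1,3), heading E
step 1 (arc(left, 2)): at (3,5), heading N
step 2 (arc(right, 2)): at (5,7), heading E
step 3 (arc(left, 2)): at (7,9), heading N
no other 3-command option fits: unique.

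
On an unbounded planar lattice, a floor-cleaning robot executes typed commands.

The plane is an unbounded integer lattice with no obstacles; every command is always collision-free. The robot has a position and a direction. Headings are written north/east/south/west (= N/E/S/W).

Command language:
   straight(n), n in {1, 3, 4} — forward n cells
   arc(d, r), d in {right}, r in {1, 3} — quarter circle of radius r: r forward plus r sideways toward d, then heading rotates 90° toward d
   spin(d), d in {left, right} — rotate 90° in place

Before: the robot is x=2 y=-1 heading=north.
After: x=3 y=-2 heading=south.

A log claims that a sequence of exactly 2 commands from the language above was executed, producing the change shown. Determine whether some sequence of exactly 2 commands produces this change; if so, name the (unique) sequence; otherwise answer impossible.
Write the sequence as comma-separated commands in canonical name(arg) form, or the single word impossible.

spin(right), arc(right, 1)

key: running arc(right, 1) before spin(right) would end elsewhere — order is forced
start: x=2 y=-1 heading=north
1. spin(right) → x=2 y=-1 heading=east
2. arc(right, 1) → x=3 y=-2 heading=south
uniquely the one of 49 2-step routes that fits.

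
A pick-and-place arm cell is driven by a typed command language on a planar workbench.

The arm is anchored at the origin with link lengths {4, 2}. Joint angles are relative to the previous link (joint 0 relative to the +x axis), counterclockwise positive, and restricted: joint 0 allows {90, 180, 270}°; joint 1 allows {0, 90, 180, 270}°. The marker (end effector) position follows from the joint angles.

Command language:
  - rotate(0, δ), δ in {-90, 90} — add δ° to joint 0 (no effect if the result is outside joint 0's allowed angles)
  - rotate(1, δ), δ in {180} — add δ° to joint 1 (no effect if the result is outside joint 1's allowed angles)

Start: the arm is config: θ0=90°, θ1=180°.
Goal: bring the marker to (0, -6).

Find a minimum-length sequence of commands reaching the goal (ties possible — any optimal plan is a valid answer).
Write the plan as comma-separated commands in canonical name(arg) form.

t0: config: θ0=90°, θ1=180°
step 1 (rotate(0, 90)): config: θ0=180°, θ1=180°
step 2 (rotate(0, 90)): config: θ0=270°, θ1=180°
step 3 (rotate(1, 180)): config: θ0=270°, θ1=0°
no 2-step plan works, so 3 is optimal.

rotate(0, 90), rotate(0, 90), rotate(1, 180)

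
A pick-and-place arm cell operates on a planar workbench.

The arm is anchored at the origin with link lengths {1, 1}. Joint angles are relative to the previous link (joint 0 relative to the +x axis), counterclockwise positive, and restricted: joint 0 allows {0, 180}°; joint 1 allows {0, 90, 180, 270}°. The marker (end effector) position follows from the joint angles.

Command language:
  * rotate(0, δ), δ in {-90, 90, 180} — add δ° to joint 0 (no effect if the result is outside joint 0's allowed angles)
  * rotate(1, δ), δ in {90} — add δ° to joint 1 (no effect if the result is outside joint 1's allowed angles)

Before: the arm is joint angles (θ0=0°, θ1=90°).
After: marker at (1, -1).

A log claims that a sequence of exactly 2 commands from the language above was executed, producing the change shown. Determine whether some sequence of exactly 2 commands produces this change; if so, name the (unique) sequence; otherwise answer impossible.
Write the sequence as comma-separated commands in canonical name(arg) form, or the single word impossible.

begin: joint angles (θ0=0°, θ1=90°)
t=1 rotate(1, 90) ⇒ joint angles (θ0=0°, θ1=180°)
t=2 rotate(1, 90) ⇒ joint angles (θ0=0°, θ1=270°)
no rival 2-sequence matches.

rotate(1, 90), rotate(1, 90)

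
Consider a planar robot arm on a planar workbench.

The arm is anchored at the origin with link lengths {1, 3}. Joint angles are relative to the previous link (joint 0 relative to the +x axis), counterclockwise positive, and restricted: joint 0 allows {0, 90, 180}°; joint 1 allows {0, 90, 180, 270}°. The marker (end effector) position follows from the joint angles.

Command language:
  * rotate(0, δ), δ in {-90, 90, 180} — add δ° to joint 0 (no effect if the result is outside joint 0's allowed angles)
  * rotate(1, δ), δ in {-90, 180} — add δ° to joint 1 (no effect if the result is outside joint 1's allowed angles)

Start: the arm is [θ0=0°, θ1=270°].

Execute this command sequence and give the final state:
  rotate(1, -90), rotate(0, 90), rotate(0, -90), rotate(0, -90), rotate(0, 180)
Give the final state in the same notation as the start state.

begin: [θ0=0°, θ1=270°]
t=1 rotate(1, -90) ⇒ [θ0=0°, θ1=180°]
t=2 rotate(0, 90) ⇒ [θ0=90°, θ1=180°]
t=3 rotate(0, -90) ⇒ [θ0=0°, θ1=180°]
t=4 rotate(0, -90) ⇒ [θ0=0°, θ1=180°]
t=5 rotate(0, 180) ⇒ [θ0=180°, θ1=180°]

[θ0=180°, θ1=180°]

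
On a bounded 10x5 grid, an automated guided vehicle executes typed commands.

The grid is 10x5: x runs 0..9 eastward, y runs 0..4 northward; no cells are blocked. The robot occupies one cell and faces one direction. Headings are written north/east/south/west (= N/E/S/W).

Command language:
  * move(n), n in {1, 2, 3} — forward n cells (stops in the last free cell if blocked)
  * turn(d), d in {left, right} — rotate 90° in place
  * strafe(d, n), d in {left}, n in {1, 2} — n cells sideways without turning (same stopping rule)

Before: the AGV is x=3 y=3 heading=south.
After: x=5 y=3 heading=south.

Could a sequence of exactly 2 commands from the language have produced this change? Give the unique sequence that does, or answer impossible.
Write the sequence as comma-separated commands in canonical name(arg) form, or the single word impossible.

key: still facing S at the end — nothing in the sequence rotates
begin: x=3 y=3 heading=south
[1] after strafe(left, 1): x=4 y=3 heading=south
[2] after strafe(left, 1): x=5 y=3 heading=south
no rival 2-sequence matches.

strafe(left, 1), strafe(left, 1)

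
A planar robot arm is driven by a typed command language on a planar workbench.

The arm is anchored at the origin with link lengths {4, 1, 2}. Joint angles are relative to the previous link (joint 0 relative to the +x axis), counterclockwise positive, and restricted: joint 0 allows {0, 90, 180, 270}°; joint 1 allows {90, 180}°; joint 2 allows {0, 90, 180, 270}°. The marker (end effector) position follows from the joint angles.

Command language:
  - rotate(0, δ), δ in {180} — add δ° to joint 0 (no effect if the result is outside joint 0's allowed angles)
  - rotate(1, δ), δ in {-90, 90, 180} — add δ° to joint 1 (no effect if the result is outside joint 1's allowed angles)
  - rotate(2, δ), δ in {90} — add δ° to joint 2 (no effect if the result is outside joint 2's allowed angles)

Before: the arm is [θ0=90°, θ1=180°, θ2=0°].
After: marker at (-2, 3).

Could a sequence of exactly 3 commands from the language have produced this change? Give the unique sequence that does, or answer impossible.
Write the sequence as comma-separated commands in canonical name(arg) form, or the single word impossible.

rotate(2, 90), rotate(2, 90), rotate(2, 90)

initial: [θ0=90°, θ1=180°, θ2=0°]
1. rotate(2, 90) → [θ0=90°, θ1=180°, θ2=90°]
2. rotate(2, 90) → [θ0=90°, θ1=180°, θ2=180°]
3. rotate(2, 90) → [θ0=90°, θ1=180°, θ2=270°]
uniquely the one of 125 3-step routes that fits.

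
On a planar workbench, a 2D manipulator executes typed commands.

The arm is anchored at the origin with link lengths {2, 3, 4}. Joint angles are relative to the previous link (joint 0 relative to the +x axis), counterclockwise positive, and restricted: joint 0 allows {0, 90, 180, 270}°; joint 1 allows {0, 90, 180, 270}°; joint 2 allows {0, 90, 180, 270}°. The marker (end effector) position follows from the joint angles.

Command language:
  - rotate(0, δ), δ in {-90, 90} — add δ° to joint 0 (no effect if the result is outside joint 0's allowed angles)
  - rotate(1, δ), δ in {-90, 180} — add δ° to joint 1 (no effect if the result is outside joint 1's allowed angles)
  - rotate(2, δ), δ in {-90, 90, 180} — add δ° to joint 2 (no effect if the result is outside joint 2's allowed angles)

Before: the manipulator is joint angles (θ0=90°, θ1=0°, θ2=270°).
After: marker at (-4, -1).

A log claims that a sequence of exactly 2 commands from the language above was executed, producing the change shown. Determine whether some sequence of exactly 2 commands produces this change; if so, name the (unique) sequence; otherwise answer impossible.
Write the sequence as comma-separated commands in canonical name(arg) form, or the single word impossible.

rotate(1, -90), rotate(1, -90)

initial: joint angles (θ0=90°, θ1=0°, θ2=270°)
t=1 rotate(1, -90) ⇒ joint angles (θ0=90°, θ1=270°, θ2=270°)
t=2 rotate(1, -90) ⇒ joint angles (θ0=90°, θ1=180°, θ2=270°)
no other 2-command option fits: unique.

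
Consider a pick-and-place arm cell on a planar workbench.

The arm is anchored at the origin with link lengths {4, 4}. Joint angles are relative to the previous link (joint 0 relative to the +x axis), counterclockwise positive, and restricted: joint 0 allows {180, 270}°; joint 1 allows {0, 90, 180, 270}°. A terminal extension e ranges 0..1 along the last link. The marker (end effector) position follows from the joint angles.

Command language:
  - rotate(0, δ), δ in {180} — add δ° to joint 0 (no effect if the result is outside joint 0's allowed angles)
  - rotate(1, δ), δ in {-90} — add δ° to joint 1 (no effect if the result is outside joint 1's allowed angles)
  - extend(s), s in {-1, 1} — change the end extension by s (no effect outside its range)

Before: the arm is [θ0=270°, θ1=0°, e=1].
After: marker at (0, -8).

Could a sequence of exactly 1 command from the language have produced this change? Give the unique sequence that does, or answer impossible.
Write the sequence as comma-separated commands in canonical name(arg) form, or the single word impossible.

extend(-1)

begin: [θ0=270°, θ1=0°, e=1]
step 1 (extend(-1)): [θ0=270°, θ1=0°, e=0]
all 4 alternatives checked — unique.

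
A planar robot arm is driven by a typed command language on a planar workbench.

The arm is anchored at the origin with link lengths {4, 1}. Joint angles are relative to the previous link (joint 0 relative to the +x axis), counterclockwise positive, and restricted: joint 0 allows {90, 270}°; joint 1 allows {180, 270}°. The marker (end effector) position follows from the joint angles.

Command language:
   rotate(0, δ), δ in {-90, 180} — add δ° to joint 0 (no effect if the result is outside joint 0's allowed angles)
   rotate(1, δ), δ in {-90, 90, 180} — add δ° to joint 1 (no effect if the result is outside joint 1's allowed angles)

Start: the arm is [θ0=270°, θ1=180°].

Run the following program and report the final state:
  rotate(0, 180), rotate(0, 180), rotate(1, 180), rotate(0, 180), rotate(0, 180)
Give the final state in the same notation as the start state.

begin: [θ0=270°, θ1=180°]
1. rotate(0, 180) → [θ0=90°, θ1=180°]
2. rotate(0, 180) → [θ0=270°, θ1=180°]
3. rotate(1, 180) → [θ0=270°, θ1=180°]
4. rotate(0, 180) → [θ0=90°, θ1=180°]
5. rotate(0, 180) → [θ0=270°, θ1=180°]

[θ0=270°, θ1=180°]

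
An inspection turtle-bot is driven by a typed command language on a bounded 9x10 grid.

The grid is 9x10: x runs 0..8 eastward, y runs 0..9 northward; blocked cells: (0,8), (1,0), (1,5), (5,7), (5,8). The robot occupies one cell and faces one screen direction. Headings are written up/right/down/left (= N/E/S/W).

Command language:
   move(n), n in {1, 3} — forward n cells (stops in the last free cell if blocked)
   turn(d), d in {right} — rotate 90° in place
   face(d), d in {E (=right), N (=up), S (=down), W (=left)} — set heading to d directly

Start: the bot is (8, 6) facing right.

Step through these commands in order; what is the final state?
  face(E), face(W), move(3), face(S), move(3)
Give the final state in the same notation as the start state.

(5, 3) facing down

from: (8, 6) facing right
1. face(E) → (8, 6) facing right
2. face(W) → (8, 6) facing left
3. move(3) → (5, 6) facing left
4. face(S) → (5, 6) facing down
5. move(3) → (5, 3) facing down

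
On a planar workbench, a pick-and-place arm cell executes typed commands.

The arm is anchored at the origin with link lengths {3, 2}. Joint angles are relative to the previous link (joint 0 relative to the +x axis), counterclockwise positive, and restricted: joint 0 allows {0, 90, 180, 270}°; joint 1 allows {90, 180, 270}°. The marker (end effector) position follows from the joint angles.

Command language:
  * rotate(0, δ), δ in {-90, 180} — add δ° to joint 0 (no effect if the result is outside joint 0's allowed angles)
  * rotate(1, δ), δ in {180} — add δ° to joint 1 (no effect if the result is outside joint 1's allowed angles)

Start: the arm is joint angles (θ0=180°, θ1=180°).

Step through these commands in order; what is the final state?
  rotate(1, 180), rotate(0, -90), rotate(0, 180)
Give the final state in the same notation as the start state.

joint angles (θ0=270°, θ1=180°)

t0: joint angles (θ0=180°, θ1=180°)
[1] after rotate(1, 180): joint angles (θ0=180°, θ1=180°)
[2] after rotate(0, -90): joint angles (θ0=90°, θ1=180°)
[3] after rotate(0, 180): joint angles (θ0=270°, θ1=180°)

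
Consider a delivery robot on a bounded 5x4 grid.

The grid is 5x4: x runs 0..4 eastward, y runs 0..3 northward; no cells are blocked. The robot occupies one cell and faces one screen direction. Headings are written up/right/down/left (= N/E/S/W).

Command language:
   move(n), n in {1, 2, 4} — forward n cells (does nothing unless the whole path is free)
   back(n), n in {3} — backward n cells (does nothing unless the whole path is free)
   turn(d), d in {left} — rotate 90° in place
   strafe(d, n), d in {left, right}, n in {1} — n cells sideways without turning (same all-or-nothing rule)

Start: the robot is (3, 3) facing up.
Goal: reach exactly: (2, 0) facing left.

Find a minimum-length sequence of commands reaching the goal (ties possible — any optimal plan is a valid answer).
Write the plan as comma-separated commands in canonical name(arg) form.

strafe(left, 1), back(3), turn(left)

from: (3, 3) facing up
step 1 (strafe(left, 1)): (2, 3) facing up
step 2 (back(3)): (2, 0) facing up
step 3 (turn(left)): (2, 0) facing left
no 2-step plan works, so 3 is optimal.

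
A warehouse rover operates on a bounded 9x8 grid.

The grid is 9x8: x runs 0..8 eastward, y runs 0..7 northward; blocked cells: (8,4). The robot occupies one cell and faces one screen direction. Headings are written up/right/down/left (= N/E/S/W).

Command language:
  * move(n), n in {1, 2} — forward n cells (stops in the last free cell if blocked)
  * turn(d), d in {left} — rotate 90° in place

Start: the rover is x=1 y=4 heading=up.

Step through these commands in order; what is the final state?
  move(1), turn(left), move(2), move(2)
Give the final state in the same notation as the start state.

x=0 y=5 heading=left

start: x=1 y=4 heading=up
[1] after move(1): x=1 y=5 heading=up
[2] after turn(left): x=1 y=5 heading=left
[3] after move(2): x=0 y=5 heading=left
[4] after move(2): x=0 y=5 heading=left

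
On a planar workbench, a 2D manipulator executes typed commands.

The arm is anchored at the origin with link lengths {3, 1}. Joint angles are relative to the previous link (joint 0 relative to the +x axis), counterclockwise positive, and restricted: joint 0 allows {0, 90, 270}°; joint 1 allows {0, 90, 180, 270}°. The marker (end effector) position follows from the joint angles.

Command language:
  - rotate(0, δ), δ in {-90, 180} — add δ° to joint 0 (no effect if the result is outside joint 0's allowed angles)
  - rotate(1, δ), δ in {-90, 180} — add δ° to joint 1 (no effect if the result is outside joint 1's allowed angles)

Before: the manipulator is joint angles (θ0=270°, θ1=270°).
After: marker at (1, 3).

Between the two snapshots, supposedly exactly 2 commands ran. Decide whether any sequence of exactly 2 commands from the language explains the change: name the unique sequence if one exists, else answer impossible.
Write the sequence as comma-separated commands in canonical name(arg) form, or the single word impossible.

rotate(0, -90), rotate(0, 180)

key: running rotate(0, 180) before rotate(0, -90) would end elsewhere — order is forced
t0: joint angles (θ0=270°, θ1=270°)
[1] after rotate(0, -90): joint angles (θ0=270°, θ1=270°)
[2] after rotate(0, 180): joint angles (θ0=90°, θ1=270°)
no other 2-command option fits: unique.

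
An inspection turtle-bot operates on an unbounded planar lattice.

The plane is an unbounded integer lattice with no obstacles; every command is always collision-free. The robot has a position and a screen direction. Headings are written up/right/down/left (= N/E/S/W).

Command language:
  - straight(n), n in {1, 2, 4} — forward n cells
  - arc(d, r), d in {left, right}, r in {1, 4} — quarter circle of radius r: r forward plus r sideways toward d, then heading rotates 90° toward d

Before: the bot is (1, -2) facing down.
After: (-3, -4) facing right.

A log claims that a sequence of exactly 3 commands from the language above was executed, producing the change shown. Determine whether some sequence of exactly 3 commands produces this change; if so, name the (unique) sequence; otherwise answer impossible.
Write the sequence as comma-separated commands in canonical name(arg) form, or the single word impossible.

arc(right, 4), arc(right, 1), arc(right, 1)

key: order matters: swapping arc(right, 4) and arc(right, 1) lands elsewhere
initial: (1, -2) facing down
[1] after arc(right, 4): (-3, -6) facing left
[2] after arc(right, 1): (-4, -5) facing up
[3] after arc(right, 1): (-3, -4) facing right
uniquely the one of 343 3-step routes that fits.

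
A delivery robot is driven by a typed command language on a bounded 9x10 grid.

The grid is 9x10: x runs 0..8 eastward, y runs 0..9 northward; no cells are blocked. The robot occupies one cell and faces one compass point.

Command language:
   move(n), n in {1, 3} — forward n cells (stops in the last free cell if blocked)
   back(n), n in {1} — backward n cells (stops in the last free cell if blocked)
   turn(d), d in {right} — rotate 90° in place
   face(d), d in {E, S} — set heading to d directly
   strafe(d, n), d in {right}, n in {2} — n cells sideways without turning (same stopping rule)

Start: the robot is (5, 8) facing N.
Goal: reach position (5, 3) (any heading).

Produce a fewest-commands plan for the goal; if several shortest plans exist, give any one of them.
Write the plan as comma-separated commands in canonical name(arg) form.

start: (5, 8) facing N
t=1 turn(right) ⇒ (5, 8) facing E
t=2 strafe(right, 2) ⇒ (5, 6) facing E
t=3 turn(right) ⇒ (5, 6) facing S
t=4 move(3) ⇒ (5, 3) facing S
shorter routes all fall short; 4 is best.

turn(right), strafe(right, 2), turn(right), move(3)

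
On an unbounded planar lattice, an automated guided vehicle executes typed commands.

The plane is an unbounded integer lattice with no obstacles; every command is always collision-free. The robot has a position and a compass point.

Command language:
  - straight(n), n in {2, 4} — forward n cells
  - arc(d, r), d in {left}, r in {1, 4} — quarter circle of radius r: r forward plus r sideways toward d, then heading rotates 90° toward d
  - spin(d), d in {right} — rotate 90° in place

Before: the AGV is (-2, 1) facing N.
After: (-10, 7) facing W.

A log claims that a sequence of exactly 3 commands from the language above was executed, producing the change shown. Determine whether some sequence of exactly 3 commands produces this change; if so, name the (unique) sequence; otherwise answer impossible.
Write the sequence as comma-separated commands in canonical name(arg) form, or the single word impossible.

straight(2), arc(left, 4), straight(4)

key: running straight(4) before straight(2) would end elsewhere — order is forced
t0: (-2, 1) facing N
t=1 straight(2) ⇒ (-2, 3) facing N
t=2 arc(left, 4) ⇒ (-6, 7) facing W
t=3 straight(4) ⇒ (-10, 7) facing W
uniquely the one of 125 3-step routes that fits.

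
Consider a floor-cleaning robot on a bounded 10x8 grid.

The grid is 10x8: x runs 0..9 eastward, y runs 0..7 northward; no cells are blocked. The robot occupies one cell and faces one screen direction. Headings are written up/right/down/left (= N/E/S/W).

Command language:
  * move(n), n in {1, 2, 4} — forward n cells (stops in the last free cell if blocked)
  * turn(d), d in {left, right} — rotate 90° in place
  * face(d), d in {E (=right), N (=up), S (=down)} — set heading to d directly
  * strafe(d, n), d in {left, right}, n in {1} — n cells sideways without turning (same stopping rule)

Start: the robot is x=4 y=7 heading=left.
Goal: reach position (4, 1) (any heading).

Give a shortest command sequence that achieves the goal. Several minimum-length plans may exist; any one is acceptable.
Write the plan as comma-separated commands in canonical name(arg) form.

t0: x=4 y=7 heading=left
t=1 face(S) ⇒ x=4 y=7 heading=down
t=2 move(2) ⇒ x=4 y=5 heading=down
t=3 move(4) ⇒ x=4 y=1 heading=down
no 2-step plan works, so 3 is optimal.

face(S), move(2), move(4)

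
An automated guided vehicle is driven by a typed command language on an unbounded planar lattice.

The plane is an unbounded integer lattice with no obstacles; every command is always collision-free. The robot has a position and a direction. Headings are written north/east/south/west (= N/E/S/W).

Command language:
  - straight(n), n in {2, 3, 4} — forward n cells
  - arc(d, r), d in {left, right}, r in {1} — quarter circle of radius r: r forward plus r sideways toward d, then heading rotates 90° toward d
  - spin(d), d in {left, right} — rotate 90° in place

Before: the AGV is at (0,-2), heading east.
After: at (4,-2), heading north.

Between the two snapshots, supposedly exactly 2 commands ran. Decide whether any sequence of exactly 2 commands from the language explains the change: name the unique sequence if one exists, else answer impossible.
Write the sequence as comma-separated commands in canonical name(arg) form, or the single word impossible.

key: position moved to (4,-2) AND the heading swung to N — translation plus rotation needed
initial: at (0,-2), heading east
1. straight(4) → at (4,-2), heading east
2. spin(left) → at (4,-2), heading north
no other 2-command option fits: unique.

straight(4), spin(left)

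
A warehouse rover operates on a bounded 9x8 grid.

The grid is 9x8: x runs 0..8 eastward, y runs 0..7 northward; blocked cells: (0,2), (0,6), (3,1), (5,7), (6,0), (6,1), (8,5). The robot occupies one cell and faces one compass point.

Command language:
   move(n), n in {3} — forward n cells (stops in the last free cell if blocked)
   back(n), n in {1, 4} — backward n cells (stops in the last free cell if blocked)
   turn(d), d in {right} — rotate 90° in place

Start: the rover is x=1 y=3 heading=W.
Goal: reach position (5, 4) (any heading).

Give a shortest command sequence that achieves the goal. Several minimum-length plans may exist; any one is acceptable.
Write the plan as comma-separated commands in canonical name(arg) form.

back(4), turn(right), move(3), back(1), back(1)

t0: x=1 y=3 heading=W
[1] after back(4): x=5 y=3 heading=W
[2] after turn(right): x=5 y=3 heading=N
[3] after move(3): x=5 y=6 heading=N
[4] after back(1): x=5 y=5 heading=N
[5] after back(1): x=5 y=4 heading=N
no 4-step plan works, so 5 is optimal.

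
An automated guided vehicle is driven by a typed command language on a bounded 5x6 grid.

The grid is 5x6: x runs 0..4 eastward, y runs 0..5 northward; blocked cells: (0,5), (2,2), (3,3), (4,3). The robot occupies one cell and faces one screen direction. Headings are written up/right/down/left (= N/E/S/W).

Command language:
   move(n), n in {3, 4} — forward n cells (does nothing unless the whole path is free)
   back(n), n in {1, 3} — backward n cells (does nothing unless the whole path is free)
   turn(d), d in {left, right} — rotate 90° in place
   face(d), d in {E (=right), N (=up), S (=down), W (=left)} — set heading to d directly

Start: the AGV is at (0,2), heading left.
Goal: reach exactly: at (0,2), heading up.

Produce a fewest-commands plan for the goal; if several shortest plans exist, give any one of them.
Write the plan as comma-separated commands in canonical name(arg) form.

initial: at (0,2), heading left
step 1 (face(N)): at (0,2), heading up
no 0-step plan works, so 1 is optimal.

face(N)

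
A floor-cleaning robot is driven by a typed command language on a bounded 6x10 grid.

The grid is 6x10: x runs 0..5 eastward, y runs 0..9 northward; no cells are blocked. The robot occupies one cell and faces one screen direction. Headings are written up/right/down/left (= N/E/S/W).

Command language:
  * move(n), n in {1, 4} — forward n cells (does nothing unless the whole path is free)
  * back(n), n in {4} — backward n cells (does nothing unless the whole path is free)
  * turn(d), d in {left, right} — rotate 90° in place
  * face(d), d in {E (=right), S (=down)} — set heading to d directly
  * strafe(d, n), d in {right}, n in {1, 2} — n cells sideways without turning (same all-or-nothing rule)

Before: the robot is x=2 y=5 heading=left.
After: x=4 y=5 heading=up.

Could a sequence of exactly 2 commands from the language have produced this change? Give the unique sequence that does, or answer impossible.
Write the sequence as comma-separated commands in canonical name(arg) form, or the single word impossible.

turn(right), strafe(right, 2)

key: position moved to (4,5) AND the heading swung to N — translation plus rotation needed
from: x=2 y=5 heading=left
[1] after turn(right): x=2 y=5 heading=up
[2] after strafe(right, 2): x=4 y=5 heading=up
uniquely the one of 81 2-step routes that fits.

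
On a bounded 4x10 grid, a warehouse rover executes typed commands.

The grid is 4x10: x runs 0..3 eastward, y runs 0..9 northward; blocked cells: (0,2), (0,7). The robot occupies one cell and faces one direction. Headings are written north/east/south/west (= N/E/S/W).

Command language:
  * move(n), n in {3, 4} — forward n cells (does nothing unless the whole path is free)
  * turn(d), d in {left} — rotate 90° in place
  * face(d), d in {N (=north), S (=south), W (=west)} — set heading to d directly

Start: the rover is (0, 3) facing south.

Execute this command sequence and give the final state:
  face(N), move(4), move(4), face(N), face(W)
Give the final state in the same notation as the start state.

from: (0, 3) facing south
step 1 (face(N)): (0, 3) facing north
step 2 (move(4)): (0, 3) facing north
step 3 (move(4)): (0, 3) facing north
step 4 (face(N)): (0, 3) facing north
step 5 (face(W)): (0, 3) facing west

(0, 3) facing west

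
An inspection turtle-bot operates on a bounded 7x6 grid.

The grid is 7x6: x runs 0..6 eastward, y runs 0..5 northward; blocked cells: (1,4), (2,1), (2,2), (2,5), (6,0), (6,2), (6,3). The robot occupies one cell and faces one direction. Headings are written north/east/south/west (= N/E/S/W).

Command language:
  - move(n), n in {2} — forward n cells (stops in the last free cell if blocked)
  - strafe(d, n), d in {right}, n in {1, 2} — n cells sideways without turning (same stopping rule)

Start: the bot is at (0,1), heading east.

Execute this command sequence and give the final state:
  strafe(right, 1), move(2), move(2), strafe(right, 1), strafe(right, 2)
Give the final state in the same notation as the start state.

at (4,0), heading east

t0: at (0,1), heading east
1. strafe(right, 1) → at (0,0), heading east
2. move(2) → at (2,0), heading east
3. move(2) → at (4,0), heading east
4. strafe(right, 1) → at (4,0), heading east
5. strafe(right, 2) → at (4,0), heading east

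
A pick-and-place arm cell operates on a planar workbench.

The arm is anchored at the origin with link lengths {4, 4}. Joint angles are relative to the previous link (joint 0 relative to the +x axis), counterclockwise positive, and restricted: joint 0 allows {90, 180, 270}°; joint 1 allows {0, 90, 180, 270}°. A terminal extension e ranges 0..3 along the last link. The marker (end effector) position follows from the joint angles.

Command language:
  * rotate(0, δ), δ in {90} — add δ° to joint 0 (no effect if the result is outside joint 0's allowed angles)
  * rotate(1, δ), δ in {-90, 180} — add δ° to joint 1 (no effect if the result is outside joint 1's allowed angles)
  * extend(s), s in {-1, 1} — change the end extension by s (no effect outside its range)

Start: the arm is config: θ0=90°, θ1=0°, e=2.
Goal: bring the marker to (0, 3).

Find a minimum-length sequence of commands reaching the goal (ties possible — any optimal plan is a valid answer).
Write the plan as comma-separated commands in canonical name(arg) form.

extend(1), rotate(1, 180), rotate(0, 90), rotate(0, 90)

from: config: θ0=90°, θ1=0°, e=2
step 1 (extend(1)): config: θ0=90°, θ1=0°, e=3
step 2 (rotate(1, 180)): config: θ0=90°, θ1=180°, e=3
step 3 (rotate(0, 90)): config: θ0=180°, θ1=180°, e=3
step 4 (rotate(0, 90)): config: θ0=270°, θ1=180°, e=3
nothing shorter than 4 reaches the goal.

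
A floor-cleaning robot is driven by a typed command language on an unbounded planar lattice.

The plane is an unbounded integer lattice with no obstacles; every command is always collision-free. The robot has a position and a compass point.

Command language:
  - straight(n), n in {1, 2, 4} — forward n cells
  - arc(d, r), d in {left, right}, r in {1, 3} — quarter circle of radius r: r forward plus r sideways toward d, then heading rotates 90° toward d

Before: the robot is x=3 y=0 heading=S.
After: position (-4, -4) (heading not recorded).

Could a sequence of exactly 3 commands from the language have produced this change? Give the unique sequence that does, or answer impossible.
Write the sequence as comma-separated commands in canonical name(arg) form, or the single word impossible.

key: running straight(4) before straight(1) would end elsewhere — order is forced
begin: x=3 y=0 heading=S
t=1 straight(1) ⇒ x=3 y=-1 heading=S
t=2 arc(right, 3) ⇒ x=0 y=-4 heading=W
t=3 straight(4) ⇒ x=-4 y=-4 heading=W
no rival 3-sequence matches.

straight(1), arc(right, 3), straight(4)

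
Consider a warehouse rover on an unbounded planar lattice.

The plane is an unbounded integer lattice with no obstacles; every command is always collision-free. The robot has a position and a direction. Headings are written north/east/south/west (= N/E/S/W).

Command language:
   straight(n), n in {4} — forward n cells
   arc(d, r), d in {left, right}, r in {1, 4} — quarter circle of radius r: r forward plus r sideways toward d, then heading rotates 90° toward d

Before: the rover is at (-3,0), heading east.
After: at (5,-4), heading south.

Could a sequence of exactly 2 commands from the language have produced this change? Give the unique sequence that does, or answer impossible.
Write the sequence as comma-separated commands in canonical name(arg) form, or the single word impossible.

key: position moved to (5,-4) AND the heading swung to S — translation plus rotation needed
begin: at (-3,0), heading east
step 1 (straight(4)): at (1,0), heading east
step 2 (arc(right, 4)): at (5,-4), heading south
no other 2-command option fits: unique.

straight(4), arc(right, 4)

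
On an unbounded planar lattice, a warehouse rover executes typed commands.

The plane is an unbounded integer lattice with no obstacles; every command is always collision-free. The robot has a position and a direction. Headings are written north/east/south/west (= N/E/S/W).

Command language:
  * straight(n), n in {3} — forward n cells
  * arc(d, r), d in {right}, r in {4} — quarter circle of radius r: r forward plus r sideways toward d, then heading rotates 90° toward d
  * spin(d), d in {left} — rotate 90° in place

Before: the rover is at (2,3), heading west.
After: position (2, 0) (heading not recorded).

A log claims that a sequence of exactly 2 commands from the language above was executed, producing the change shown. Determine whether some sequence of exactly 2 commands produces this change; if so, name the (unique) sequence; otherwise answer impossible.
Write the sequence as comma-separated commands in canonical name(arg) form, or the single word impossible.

key: running straight(3) before spin(left) would end elsewhere — order is forced
start: at (2,3), heading west
[1] after spin(left): at (2,3), heading south
[2] after straight(3): at (2,0), heading south
all 9 alternatives checked — unique.

spin(left), straight(3)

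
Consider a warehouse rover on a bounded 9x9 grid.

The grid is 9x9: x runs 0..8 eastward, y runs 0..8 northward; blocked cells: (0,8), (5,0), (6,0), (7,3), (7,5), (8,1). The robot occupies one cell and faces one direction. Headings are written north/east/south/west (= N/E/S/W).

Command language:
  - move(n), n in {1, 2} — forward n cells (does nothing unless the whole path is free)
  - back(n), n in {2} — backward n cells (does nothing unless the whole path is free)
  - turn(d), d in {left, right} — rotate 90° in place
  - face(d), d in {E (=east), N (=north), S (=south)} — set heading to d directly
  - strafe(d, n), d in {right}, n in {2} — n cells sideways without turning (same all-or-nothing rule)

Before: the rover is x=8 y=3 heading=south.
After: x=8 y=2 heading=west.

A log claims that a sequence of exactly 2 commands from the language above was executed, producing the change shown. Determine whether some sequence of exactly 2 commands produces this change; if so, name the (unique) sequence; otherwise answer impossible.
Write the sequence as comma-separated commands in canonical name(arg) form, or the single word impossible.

move(1), turn(right)

key: running turn(right) before move(1) would end elsewhere — order is forced
t0: x=8 y=3 heading=south
t=1 move(1) ⇒ x=8 y=2 heading=south
t=2 turn(right) ⇒ x=8 y=2 heading=west
all 81 alternatives checked — unique.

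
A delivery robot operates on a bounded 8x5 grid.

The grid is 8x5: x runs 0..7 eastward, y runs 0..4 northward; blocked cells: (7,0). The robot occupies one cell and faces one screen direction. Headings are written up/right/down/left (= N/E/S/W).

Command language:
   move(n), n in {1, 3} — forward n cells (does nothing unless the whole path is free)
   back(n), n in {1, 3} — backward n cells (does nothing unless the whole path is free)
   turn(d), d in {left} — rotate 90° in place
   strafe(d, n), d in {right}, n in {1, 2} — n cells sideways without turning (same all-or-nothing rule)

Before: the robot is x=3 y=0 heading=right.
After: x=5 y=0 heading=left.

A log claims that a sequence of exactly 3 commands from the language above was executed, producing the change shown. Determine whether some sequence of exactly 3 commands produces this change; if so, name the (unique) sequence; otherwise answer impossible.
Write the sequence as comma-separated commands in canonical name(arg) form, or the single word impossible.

key: cell and facing (now W) both changed — the 3 commands mix motion and turning
t0: x=3 y=0 heading=right
[1] after turn(left): x=3 y=0 heading=up
[2] after strafe(right, 2): x=5 y=0 heading=up
[3] after turn(left): x=5 y=0 heading=left
uniquely the one of 343 3-step routes that fits.

turn(left), strafe(right, 2), turn(left)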